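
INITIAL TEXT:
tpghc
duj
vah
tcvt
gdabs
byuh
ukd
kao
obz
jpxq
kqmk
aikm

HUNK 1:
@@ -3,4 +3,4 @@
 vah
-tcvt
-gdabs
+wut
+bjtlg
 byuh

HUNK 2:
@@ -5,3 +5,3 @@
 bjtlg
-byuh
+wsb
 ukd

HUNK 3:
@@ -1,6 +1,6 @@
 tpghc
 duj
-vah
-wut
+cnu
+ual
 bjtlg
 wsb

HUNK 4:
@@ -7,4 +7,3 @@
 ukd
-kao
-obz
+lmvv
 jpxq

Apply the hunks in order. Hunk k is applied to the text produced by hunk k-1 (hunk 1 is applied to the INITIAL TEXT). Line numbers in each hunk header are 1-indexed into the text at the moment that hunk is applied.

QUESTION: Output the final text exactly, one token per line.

Hunk 1: at line 3 remove [tcvt,gdabs] add [wut,bjtlg] -> 12 lines: tpghc duj vah wut bjtlg byuh ukd kao obz jpxq kqmk aikm
Hunk 2: at line 5 remove [byuh] add [wsb] -> 12 lines: tpghc duj vah wut bjtlg wsb ukd kao obz jpxq kqmk aikm
Hunk 3: at line 1 remove [vah,wut] add [cnu,ual] -> 12 lines: tpghc duj cnu ual bjtlg wsb ukd kao obz jpxq kqmk aikm
Hunk 4: at line 7 remove [kao,obz] add [lmvv] -> 11 lines: tpghc duj cnu ual bjtlg wsb ukd lmvv jpxq kqmk aikm

Answer: tpghc
duj
cnu
ual
bjtlg
wsb
ukd
lmvv
jpxq
kqmk
aikm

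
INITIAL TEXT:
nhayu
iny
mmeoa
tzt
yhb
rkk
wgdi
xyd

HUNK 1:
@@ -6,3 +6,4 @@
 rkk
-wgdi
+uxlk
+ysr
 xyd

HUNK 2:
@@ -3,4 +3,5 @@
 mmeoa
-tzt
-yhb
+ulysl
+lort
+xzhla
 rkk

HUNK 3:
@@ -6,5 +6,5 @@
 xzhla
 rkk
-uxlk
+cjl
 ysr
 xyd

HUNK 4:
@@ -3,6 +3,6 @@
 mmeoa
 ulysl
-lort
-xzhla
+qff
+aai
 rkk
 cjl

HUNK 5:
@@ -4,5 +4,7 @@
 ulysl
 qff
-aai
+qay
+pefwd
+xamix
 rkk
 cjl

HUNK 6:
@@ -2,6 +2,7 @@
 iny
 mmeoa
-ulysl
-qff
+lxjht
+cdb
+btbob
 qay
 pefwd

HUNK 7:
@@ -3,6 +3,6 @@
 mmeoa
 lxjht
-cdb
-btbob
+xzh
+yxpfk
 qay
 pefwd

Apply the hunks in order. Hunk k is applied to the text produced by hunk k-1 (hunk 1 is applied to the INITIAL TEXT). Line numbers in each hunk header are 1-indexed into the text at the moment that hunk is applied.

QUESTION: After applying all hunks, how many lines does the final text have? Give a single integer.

Hunk 1: at line 6 remove [wgdi] add [uxlk,ysr] -> 9 lines: nhayu iny mmeoa tzt yhb rkk uxlk ysr xyd
Hunk 2: at line 3 remove [tzt,yhb] add [ulysl,lort,xzhla] -> 10 lines: nhayu iny mmeoa ulysl lort xzhla rkk uxlk ysr xyd
Hunk 3: at line 6 remove [uxlk] add [cjl] -> 10 lines: nhayu iny mmeoa ulysl lort xzhla rkk cjl ysr xyd
Hunk 4: at line 3 remove [lort,xzhla] add [qff,aai] -> 10 lines: nhayu iny mmeoa ulysl qff aai rkk cjl ysr xyd
Hunk 5: at line 4 remove [aai] add [qay,pefwd,xamix] -> 12 lines: nhayu iny mmeoa ulysl qff qay pefwd xamix rkk cjl ysr xyd
Hunk 6: at line 2 remove [ulysl,qff] add [lxjht,cdb,btbob] -> 13 lines: nhayu iny mmeoa lxjht cdb btbob qay pefwd xamix rkk cjl ysr xyd
Hunk 7: at line 3 remove [cdb,btbob] add [xzh,yxpfk] -> 13 lines: nhayu iny mmeoa lxjht xzh yxpfk qay pefwd xamix rkk cjl ysr xyd
Final line count: 13

Answer: 13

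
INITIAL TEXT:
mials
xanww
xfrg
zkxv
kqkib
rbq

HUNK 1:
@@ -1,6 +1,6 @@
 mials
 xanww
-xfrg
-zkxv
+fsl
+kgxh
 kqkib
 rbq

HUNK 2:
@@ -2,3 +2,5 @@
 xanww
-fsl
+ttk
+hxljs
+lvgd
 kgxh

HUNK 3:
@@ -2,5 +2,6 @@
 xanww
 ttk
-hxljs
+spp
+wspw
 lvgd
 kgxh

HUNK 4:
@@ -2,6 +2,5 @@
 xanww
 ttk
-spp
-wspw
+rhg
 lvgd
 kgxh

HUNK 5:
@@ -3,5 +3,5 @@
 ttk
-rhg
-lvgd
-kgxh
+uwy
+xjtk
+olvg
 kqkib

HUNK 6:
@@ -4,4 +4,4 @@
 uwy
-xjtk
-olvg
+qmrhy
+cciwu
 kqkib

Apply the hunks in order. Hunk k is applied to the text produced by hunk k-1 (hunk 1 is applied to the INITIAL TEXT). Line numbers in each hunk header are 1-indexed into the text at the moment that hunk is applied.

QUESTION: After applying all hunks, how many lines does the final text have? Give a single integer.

Hunk 1: at line 1 remove [xfrg,zkxv] add [fsl,kgxh] -> 6 lines: mials xanww fsl kgxh kqkib rbq
Hunk 2: at line 2 remove [fsl] add [ttk,hxljs,lvgd] -> 8 lines: mials xanww ttk hxljs lvgd kgxh kqkib rbq
Hunk 3: at line 2 remove [hxljs] add [spp,wspw] -> 9 lines: mials xanww ttk spp wspw lvgd kgxh kqkib rbq
Hunk 4: at line 2 remove [spp,wspw] add [rhg] -> 8 lines: mials xanww ttk rhg lvgd kgxh kqkib rbq
Hunk 5: at line 3 remove [rhg,lvgd,kgxh] add [uwy,xjtk,olvg] -> 8 lines: mials xanww ttk uwy xjtk olvg kqkib rbq
Hunk 6: at line 4 remove [xjtk,olvg] add [qmrhy,cciwu] -> 8 lines: mials xanww ttk uwy qmrhy cciwu kqkib rbq
Final line count: 8

Answer: 8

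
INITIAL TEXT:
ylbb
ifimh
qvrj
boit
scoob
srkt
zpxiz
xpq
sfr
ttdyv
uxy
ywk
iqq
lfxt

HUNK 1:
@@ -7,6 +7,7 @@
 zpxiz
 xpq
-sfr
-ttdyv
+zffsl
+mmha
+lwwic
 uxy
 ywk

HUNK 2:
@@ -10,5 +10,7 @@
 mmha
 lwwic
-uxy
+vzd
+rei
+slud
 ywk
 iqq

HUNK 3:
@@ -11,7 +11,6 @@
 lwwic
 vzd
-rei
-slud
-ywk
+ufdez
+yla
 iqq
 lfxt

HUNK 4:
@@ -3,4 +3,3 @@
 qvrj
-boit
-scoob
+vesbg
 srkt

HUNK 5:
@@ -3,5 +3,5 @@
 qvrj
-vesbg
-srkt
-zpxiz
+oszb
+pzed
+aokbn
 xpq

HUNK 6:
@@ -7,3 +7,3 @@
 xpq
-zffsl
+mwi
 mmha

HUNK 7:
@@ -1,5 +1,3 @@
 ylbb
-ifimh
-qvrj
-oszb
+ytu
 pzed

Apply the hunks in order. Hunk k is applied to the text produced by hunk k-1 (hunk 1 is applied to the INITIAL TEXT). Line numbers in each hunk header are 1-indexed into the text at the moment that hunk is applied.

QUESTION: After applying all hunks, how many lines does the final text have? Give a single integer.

Answer: 13

Derivation:
Hunk 1: at line 7 remove [sfr,ttdyv] add [zffsl,mmha,lwwic] -> 15 lines: ylbb ifimh qvrj boit scoob srkt zpxiz xpq zffsl mmha lwwic uxy ywk iqq lfxt
Hunk 2: at line 10 remove [uxy] add [vzd,rei,slud] -> 17 lines: ylbb ifimh qvrj boit scoob srkt zpxiz xpq zffsl mmha lwwic vzd rei slud ywk iqq lfxt
Hunk 3: at line 11 remove [rei,slud,ywk] add [ufdez,yla] -> 16 lines: ylbb ifimh qvrj boit scoob srkt zpxiz xpq zffsl mmha lwwic vzd ufdez yla iqq lfxt
Hunk 4: at line 3 remove [boit,scoob] add [vesbg] -> 15 lines: ylbb ifimh qvrj vesbg srkt zpxiz xpq zffsl mmha lwwic vzd ufdez yla iqq lfxt
Hunk 5: at line 3 remove [vesbg,srkt,zpxiz] add [oszb,pzed,aokbn] -> 15 lines: ylbb ifimh qvrj oszb pzed aokbn xpq zffsl mmha lwwic vzd ufdez yla iqq lfxt
Hunk 6: at line 7 remove [zffsl] add [mwi] -> 15 lines: ylbb ifimh qvrj oszb pzed aokbn xpq mwi mmha lwwic vzd ufdez yla iqq lfxt
Hunk 7: at line 1 remove [ifimh,qvrj,oszb] add [ytu] -> 13 lines: ylbb ytu pzed aokbn xpq mwi mmha lwwic vzd ufdez yla iqq lfxt
Final line count: 13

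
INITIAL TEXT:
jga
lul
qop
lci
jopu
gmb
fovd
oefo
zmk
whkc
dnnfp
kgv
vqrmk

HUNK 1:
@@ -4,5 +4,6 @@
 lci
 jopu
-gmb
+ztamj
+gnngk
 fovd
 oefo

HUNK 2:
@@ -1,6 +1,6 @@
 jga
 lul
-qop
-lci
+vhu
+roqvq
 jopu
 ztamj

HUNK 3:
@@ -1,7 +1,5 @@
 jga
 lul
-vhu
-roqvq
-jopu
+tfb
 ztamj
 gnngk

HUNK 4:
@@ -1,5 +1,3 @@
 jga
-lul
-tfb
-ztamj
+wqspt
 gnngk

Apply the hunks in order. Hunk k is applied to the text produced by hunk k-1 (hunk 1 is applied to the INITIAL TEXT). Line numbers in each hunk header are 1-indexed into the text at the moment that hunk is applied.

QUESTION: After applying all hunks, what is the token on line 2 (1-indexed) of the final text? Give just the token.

Hunk 1: at line 4 remove [gmb] add [ztamj,gnngk] -> 14 lines: jga lul qop lci jopu ztamj gnngk fovd oefo zmk whkc dnnfp kgv vqrmk
Hunk 2: at line 1 remove [qop,lci] add [vhu,roqvq] -> 14 lines: jga lul vhu roqvq jopu ztamj gnngk fovd oefo zmk whkc dnnfp kgv vqrmk
Hunk 3: at line 1 remove [vhu,roqvq,jopu] add [tfb] -> 12 lines: jga lul tfb ztamj gnngk fovd oefo zmk whkc dnnfp kgv vqrmk
Hunk 4: at line 1 remove [lul,tfb,ztamj] add [wqspt] -> 10 lines: jga wqspt gnngk fovd oefo zmk whkc dnnfp kgv vqrmk
Final line 2: wqspt

Answer: wqspt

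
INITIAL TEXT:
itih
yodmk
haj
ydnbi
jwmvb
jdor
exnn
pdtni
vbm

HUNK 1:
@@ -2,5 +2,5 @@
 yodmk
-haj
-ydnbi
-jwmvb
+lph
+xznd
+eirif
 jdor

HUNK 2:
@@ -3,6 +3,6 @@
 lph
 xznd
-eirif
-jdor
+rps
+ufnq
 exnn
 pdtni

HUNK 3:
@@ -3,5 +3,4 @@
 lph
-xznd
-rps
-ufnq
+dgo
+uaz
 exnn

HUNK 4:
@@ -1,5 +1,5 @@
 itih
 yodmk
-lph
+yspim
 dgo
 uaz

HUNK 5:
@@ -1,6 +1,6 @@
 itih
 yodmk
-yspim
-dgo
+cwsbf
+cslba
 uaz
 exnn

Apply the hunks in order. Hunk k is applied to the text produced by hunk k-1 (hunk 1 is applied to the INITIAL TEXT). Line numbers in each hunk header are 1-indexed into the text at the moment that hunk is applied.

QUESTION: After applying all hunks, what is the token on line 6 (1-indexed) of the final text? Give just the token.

Hunk 1: at line 2 remove [haj,ydnbi,jwmvb] add [lph,xznd,eirif] -> 9 lines: itih yodmk lph xznd eirif jdor exnn pdtni vbm
Hunk 2: at line 3 remove [eirif,jdor] add [rps,ufnq] -> 9 lines: itih yodmk lph xznd rps ufnq exnn pdtni vbm
Hunk 3: at line 3 remove [xznd,rps,ufnq] add [dgo,uaz] -> 8 lines: itih yodmk lph dgo uaz exnn pdtni vbm
Hunk 4: at line 1 remove [lph] add [yspim] -> 8 lines: itih yodmk yspim dgo uaz exnn pdtni vbm
Hunk 5: at line 1 remove [yspim,dgo] add [cwsbf,cslba] -> 8 lines: itih yodmk cwsbf cslba uaz exnn pdtni vbm
Final line 6: exnn

Answer: exnn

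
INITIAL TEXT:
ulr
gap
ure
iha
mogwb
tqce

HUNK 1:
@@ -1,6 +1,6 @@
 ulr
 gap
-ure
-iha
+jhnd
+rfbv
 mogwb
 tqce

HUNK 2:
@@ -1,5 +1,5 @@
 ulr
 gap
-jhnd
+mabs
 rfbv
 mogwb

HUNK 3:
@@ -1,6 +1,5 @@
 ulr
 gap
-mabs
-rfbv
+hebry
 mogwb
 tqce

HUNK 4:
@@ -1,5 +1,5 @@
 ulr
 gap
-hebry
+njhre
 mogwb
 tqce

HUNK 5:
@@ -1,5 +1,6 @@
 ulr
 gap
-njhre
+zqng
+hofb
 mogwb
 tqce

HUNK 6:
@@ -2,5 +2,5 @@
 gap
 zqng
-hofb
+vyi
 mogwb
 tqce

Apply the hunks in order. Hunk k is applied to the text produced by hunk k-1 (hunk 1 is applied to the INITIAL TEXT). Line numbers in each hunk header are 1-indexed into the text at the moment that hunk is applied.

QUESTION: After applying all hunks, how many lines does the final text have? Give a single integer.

Answer: 6

Derivation:
Hunk 1: at line 1 remove [ure,iha] add [jhnd,rfbv] -> 6 lines: ulr gap jhnd rfbv mogwb tqce
Hunk 2: at line 1 remove [jhnd] add [mabs] -> 6 lines: ulr gap mabs rfbv mogwb tqce
Hunk 3: at line 1 remove [mabs,rfbv] add [hebry] -> 5 lines: ulr gap hebry mogwb tqce
Hunk 4: at line 1 remove [hebry] add [njhre] -> 5 lines: ulr gap njhre mogwb tqce
Hunk 5: at line 1 remove [njhre] add [zqng,hofb] -> 6 lines: ulr gap zqng hofb mogwb tqce
Hunk 6: at line 2 remove [hofb] add [vyi] -> 6 lines: ulr gap zqng vyi mogwb tqce
Final line count: 6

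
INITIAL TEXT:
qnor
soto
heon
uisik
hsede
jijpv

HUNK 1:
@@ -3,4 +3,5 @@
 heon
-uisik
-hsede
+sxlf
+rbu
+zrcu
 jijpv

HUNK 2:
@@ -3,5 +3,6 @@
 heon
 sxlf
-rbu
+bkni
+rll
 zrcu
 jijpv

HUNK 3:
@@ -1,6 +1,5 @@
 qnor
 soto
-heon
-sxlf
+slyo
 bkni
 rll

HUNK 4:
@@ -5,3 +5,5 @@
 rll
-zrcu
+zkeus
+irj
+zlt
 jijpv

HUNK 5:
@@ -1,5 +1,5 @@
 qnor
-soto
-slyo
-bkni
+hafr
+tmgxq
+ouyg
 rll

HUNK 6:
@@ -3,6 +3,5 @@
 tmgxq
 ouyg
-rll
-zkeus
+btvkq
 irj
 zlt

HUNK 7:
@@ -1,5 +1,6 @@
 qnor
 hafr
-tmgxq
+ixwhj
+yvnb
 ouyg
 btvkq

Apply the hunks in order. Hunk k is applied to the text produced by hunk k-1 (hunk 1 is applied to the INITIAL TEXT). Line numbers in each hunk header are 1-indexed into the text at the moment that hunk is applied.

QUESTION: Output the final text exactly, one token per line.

Answer: qnor
hafr
ixwhj
yvnb
ouyg
btvkq
irj
zlt
jijpv

Derivation:
Hunk 1: at line 3 remove [uisik,hsede] add [sxlf,rbu,zrcu] -> 7 lines: qnor soto heon sxlf rbu zrcu jijpv
Hunk 2: at line 3 remove [rbu] add [bkni,rll] -> 8 lines: qnor soto heon sxlf bkni rll zrcu jijpv
Hunk 3: at line 1 remove [heon,sxlf] add [slyo] -> 7 lines: qnor soto slyo bkni rll zrcu jijpv
Hunk 4: at line 5 remove [zrcu] add [zkeus,irj,zlt] -> 9 lines: qnor soto slyo bkni rll zkeus irj zlt jijpv
Hunk 5: at line 1 remove [soto,slyo,bkni] add [hafr,tmgxq,ouyg] -> 9 lines: qnor hafr tmgxq ouyg rll zkeus irj zlt jijpv
Hunk 6: at line 3 remove [rll,zkeus] add [btvkq] -> 8 lines: qnor hafr tmgxq ouyg btvkq irj zlt jijpv
Hunk 7: at line 1 remove [tmgxq] add [ixwhj,yvnb] -> 9 lines: qnor hafr ixwhj yvnb ouyg btvkq irj zlt jijpv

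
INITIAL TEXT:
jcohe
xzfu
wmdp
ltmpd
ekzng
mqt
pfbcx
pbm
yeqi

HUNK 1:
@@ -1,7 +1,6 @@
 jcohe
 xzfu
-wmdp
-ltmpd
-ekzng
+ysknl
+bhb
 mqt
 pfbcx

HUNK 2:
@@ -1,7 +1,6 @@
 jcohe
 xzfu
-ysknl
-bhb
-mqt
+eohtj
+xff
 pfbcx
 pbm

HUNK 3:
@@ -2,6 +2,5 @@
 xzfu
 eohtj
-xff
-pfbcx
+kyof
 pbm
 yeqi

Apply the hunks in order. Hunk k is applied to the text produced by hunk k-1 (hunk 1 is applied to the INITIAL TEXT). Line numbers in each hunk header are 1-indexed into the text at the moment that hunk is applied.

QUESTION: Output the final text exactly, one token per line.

Answer: jcohe
xzfu
eohtj
kyof
pbm
yeqi

Derivation:
Hunk 1: at line 1 remove [wmdp,ltmpd,ekzng] add [ysknl,bhb] -> 8 lines: jcohe xzfu ysknl bhb mqt pfbcx pbm yeqi
Hunk 2: at line 1 remove [ysknl,bhb,mqt] add [eohtj,xff] -> 7 lines: jcohe xzfu eohtj xff pfbcx pbm yeqi
Hunk 3: at line 2 remove [xff,pfbcx] add [kyof] -> 6 lines: jcohe xzfu eohtj kyof pbm yeqi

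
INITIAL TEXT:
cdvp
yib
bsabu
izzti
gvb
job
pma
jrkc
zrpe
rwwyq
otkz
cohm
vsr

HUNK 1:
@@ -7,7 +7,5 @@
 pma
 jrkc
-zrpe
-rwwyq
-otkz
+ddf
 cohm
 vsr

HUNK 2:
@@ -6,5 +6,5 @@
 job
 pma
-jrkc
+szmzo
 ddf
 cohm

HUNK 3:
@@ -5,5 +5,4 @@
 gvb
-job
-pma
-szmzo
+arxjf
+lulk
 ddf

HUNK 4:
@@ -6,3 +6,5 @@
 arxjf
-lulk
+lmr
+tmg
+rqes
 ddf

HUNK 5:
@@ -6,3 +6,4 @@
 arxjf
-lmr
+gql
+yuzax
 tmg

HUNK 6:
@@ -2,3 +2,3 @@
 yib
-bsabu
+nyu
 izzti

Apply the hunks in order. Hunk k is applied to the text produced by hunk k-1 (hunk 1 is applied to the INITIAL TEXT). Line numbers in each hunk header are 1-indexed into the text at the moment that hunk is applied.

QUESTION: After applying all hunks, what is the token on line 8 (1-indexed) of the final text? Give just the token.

Hunk 1: at line 7 remove [zrpe,rwwyq,otkz] add [ddf] -> 11 lines: cdvp yib bsabu izzti gvb job pma jrkc ddf cohm vsr
Hunk 2: at line 6 remove [jrkc] add [szmzo] -> 11 lines: cdvp yib bsabu izzti gvb job pma szmzo ddf cohm vsr
Hunk 3: at line 5 remove [job,pma,szmzo] add [arxjf,lulk] -> 10 lines: cdvp yib bsabu izzti gvb arxjf lulk ddf cohm vsr
Hunk 4: at line 6 remove [lulk] add [lmr,tmg,rqes] -> 12 lines: cdvp yib bsabu izzti gvb arxjf lmr tmg rqes ddf cohm vsr
Hunk 5: at line 6 remove [lmr] add [gql,yuzax] -> 13 lines: cdvp yib bsabu izzti gvb arxjf gql yuzax tmg rqes ddf cohm vsr
Hunk 6: at line 2 remove [bsabu] add [nyu] -> 13 lines: cdvp yib nyu izzti gvb arxjf gql yuzax tmg rqes ddf cohm vsr
Final line 8: yuzax

Answer: yuzax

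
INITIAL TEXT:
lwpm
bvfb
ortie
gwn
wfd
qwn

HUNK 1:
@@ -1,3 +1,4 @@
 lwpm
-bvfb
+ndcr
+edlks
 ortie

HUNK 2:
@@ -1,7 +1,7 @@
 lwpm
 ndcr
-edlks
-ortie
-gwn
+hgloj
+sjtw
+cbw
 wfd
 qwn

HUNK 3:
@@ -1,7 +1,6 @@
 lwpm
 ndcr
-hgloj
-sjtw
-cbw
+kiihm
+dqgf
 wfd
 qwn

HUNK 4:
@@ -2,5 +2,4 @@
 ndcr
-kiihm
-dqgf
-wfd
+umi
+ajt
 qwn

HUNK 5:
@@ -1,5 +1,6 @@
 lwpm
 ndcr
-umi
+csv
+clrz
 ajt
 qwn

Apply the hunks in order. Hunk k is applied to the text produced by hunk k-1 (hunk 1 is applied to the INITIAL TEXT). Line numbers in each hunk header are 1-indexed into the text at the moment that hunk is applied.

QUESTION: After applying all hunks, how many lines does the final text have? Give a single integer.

Hunk 1: at line 1 remove [bvfb] add [ndcr,edlks] -> 7 lines: lwpm ndcr edlks ortie gwn wfd qwn
Hunk 2: at line 1 remove [edlks,ortie,gwn] add [hgloj,sjtw,cbw] -> 7 lines: lwpm ndcr hgloj sjtw cbw wfd qwn
Hunk 3: at line 1 remove [hgloj,sjtw,cbw] add [kiihm,dqgf] -> 6 lines: lwpm ndcr kiihm dqgf wfd qwn
Hunk 4: at line 2 remove [kiihm,dqgf,wfd] add [umi,ajt] -> 5 lines: lwpm ndcr umi ajt qwn
Hunk 5: at line 1 remove [umi] add [csv,clrz] -> 6 lines: lwpm ndcr csv clrz ajt qwn
Final line count: 6

Answer: 6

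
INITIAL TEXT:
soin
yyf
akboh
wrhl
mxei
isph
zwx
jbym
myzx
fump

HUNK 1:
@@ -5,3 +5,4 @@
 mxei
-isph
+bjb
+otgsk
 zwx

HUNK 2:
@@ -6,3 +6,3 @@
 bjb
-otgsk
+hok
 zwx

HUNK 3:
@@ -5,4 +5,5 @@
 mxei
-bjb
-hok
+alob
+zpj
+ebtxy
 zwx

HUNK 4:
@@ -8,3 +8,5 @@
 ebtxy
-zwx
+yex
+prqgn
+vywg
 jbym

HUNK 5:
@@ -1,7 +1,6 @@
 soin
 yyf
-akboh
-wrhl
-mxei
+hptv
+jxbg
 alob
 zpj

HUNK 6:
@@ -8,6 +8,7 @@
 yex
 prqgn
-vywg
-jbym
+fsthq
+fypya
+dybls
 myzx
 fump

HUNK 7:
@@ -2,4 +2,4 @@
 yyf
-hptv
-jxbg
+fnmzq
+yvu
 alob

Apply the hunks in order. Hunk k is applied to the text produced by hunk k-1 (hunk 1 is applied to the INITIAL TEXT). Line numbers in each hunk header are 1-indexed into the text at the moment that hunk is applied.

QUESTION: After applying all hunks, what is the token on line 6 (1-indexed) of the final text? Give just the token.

Answer: zpj

Derivation:
Hunk 1: at line 5 remove [isph] add [bjb,otgsk] -> 11 lines: soin yyf akboh wrhl mxei bjb otgsk zwx jbym myzx fump
Hunk 2: at line 6 remove [otgsk] add [hok] -> 11 lines: soin yyf akboh wrhl mxei bjb hok zwx jbym myzx fump
Hunk 3: at line 5 remove [bjb,hok] add [alob,zpj,ebtxy] -> 12 lines: soin yyf akboh wrhl mxei alob zpj ebtxy zwx jbym myzx fump
Hunk 4: at line 8 remove [zwx] add [yex,prqgn,vywg] -> 14 lines: soin yyf akboh wrhl mxei alob zpj ebtxy yex prqgn vywg jbym myzx fump
Hunk 5: at line 1 remove [akboh,wrhl,mxei] add [hptv,jxbg] -> 13 lines: soin yyf hptv jxbg alob zpj ebtxy yex prqgn vywg jbym myzx fump
Hunk 6: at line 8 remove [vywg,jbym] add [fsthq,fypya,dybls] -> 14 lines: soin yyf hptv jxbg alob zpj ebtxy yex prqgn fsthq fypya dybls myzx fump
Hunk 7: at line 2 remove [hptv,jxbg] add [fnmzq,yvu] -> 14 lines: soin yyf fnmzq yvu alob zpj ebtxy yex prqgn fsthq fypya dybls myzx fump
Final line 6: zpj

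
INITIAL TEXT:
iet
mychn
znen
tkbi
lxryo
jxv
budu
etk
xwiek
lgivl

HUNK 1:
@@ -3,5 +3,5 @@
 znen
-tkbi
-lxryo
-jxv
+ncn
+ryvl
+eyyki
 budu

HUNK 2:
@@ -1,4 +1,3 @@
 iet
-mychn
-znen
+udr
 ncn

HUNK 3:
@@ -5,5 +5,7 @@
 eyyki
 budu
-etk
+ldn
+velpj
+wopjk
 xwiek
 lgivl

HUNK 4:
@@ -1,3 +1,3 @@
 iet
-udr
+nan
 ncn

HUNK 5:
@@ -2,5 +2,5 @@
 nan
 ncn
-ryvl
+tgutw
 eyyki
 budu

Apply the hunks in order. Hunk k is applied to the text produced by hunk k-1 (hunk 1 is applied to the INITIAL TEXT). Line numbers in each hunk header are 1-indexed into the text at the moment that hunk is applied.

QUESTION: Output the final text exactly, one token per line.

Answer: iet
nan
ncn
tgutw
eyyki
budu
ldn
velpj
wopjk
xwiek
lgivl

Derivation:
Hunk 1: at line 3 remove [tkbi,lxryo,jxv] add [ncn,ryvl,eyyki] -> 10 lines: iet mychn znen ncn ryvl eyyki budu etk xwiek lgivl
Hunk 2: at line 1 remove [mychn,znen] add [udr] -> 9 lines: iet udr ncn ryvl eyyki budu etk xwiek lgivl
Hunk 3: at line 5 remove [etk] add [ldn,velpj,wopjk] -> 11 lines: iet udr ncn ryvl eyyki budu ldn velpj wopjk xwiek lgivl
Hunk 4: at line 1 remove [udr] add [nan] -> 11 lines: iet nan ncn ryvl eyyki budu ldn velpj wopjk xwiek lgivl
Hunk 5: at line 2 remove [ryvl] add [tgutw] -> 11 lines: iet nan ncn tgutw eyyki budu ldn velpj wopjk xwiek lgivl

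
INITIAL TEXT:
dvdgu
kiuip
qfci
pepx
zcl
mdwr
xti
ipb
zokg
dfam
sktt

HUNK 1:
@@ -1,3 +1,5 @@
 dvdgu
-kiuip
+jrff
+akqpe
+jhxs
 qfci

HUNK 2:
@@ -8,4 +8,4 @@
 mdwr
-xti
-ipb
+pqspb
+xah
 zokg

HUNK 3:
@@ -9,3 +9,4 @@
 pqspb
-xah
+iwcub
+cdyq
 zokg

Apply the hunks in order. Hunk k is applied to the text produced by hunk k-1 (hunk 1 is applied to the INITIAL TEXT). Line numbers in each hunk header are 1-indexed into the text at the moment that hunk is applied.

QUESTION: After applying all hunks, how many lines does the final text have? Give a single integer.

Hunk 1: at line 1 remove [kiuip] add [jrff,akqpe,jhxs] -> 13 lines: dvdgu jrff akqpe jhxs qfci pepx zcl mdwr xti ipb zokg dfam sktt
Hunk 2: at line 8 remove [xti,ipb] add [pqspb,xah] -> 13 lines: dvdgu jrff akqpe jhxs qfci pepx zcl mdwr pqspb xah zokg dfam sktt
Hunk 3: at line 9 remove [xah] add [iwcub,cdyq] -> 14 lines: dvdgu jrff akqpe jhxs qfci pepx zcl mdwr pqspb iwcub cdyq zokg dfam sktt
Final line count: 14

Answer: 14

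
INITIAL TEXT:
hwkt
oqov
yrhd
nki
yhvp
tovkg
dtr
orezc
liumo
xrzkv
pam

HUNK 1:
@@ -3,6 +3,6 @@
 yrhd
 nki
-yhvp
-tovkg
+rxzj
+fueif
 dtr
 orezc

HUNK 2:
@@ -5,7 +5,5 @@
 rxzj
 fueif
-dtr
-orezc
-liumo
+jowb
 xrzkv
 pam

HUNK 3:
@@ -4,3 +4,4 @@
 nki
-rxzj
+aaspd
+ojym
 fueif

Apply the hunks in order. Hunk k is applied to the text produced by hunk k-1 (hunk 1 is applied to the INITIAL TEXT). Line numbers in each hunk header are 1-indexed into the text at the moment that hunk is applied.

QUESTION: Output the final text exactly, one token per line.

Hunk 1: at line 3 remove [yhvp,tovkg] add [rxzj,fueif] -> 11 lines: hwkt oqov yrhd nki rxzj fueif dtr orezc liumo xrzkv pam
Hunk 2: at line 5 remove [dtr,orezc,liumo] add [jowb] -> 9 lines: hwkt oqov yrhd nki rxzj fueif jowb xrzkv pam
Hunk 3: at line 4 remove [rxzj] add [aaspd,ojym] -> 10 lines: hwkt oqov yrhd nki aaspd ojym fueif jowb xrzkv pam

Answer: hwkt
oqov
yrhd
nki
aaspd
ojym
fueif
jowb
xrzkv
pam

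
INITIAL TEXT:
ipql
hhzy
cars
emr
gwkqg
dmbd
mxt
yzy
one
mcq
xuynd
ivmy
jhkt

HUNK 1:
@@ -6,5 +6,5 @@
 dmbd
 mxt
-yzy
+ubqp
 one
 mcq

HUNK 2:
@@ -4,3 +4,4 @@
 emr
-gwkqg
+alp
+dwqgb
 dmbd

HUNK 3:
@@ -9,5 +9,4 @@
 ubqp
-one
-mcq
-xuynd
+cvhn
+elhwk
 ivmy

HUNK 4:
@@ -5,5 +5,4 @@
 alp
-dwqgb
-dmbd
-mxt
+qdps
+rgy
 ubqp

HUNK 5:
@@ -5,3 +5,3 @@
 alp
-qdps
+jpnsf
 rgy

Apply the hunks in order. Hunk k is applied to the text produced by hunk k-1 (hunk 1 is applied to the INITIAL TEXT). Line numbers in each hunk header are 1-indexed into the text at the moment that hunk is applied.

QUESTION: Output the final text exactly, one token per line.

Answer: ipql
hhzy
cars
emr
alp
jpnsf
rgy
ubqp
cvhn
elhwk
ivmy
jhkt

Derivation:
Hunk 1: at line 6 remove [yzy] add [ubqp] -> 13 lines: ipql hhzy cars emr gwkqg dmbd mxt ubqp one mcq xuynd ivmy jhkt
Hunk 2: at line 4 remove [gwkqg] add [alp,dwqgb] -> 14 lines: ipql hhzy cars emr alp dwqgb dmbd mxt ubqp one mcq xuynd ivmy jhkt
Hunk 3: at line 9 remove [one,mcq,xuynd] add [cvhn,elhwk] -> 13 lines: ipql hhzy cars emr alp dwqgb dmbd mxt ubqp cvhn elhwk ivmy jhkt
Hunk 4: at line 5 remove [dwqgb,dmbd,mxt] add [qdps,rgy] -> 12 lines: ipql hhzy cars emr alp qdps rgy ubqp cvhn elhwk ivmy jhkt
Hunk 5: at line 5 remove [qdps] add [jpnsf] -> 12 lines: ipql hhzy cars emr alp jpnsf rgy ubqp cvhn elhwk ivmy jhkt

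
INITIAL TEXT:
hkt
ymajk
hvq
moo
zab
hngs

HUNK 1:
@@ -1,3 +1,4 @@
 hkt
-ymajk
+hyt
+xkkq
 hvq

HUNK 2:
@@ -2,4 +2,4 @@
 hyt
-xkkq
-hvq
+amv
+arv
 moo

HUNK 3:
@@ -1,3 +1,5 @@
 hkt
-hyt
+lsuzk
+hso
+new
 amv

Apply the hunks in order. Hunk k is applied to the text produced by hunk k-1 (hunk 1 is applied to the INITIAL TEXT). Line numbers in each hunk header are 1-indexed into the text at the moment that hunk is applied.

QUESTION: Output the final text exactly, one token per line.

Answer: hkt
lsuzk
hso
new
amv
arv
moo
zab
hngs

Derivation:
Hunk 1: at line 1 remove [ymajk] add [hyt,xkkq] -> 7 lines: hkt hyt xkkq hvq moo zab hngs
Hunk 2: at line 2 remove [xkkq,hvq] add [amv,arv] -> 7 lines: hkt hyt amv arv moo zab hngs
Hunk 3: at line 1 remove [hyt] add [lsuzk,hso,new] -> 9 lines: hkt lsuzk hso new amv arv moo zab hngs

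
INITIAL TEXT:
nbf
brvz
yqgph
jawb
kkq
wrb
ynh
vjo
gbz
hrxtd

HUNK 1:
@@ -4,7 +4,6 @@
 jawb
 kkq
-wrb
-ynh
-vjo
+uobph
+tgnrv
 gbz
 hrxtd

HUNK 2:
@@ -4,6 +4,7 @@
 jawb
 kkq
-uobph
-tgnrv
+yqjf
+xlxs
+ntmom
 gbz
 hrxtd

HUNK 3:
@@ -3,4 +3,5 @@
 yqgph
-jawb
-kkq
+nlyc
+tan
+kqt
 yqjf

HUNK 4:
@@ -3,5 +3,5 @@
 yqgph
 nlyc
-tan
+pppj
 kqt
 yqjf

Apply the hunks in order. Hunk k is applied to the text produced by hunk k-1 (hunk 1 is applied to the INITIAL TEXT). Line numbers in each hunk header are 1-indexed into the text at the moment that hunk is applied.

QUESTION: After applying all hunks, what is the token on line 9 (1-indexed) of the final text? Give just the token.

Hunk 1: at line 4 remove [wrb,ynh,vjo] add [uobph,tgnrv] -> 9 lines: nbf brvz yqgph jawb kkq uobph tgnrv gbz hrxtd
Hunk 2: at line 4 remove [uobph,tgnrv] add [yqjf,xlxs,ntmom] -> 10 lines: nbf brvz yqgph jawb kkq yqjf xlxs ntmom gbz hrxtd
Hunk 3: at line 3 remove [jawb,kkq] add [nlyc,tan,kqt] -> 11 lines: nbf brvz yqgph nlyc tan kqt yqjf xlxs ntmom gbz hrxtd
Hunk 4: at line 3 remove [tan] add [pppj] -> 11 lines: nbf brvz yqgph nlyc pppj kqt yqjf xlxs ntmom gbz hrxtd
Final line 9: ntmom

Answer: ntmom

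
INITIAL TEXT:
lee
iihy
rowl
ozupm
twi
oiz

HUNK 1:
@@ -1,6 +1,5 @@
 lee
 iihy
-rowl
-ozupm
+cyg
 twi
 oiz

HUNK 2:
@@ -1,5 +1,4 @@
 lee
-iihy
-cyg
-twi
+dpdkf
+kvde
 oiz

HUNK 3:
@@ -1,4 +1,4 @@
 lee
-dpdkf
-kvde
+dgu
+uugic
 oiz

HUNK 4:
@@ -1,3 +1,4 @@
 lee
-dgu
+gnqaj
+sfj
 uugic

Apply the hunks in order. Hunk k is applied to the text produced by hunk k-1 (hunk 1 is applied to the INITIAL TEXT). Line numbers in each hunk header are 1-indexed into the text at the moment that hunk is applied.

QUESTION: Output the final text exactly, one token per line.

Answer: lee
gnqaj
sfj
uugic
oiz

Derivation:
Hunk 1: at line 1 remove [rowl,ozupm] add [cyg] -> 5 lines: lee iihy cyg twi oiz
Hunk 2: at line 1 remove [iihy,cyg,twi] add [dpdkf,kvde] -> 4 lines: lee dpdkf kvde oiz
Hunk 3: at line 1 remove [dpdkf,kvde] add [dgu,uugic] -> 4 lines: lee dgu uugic oiz
Hunk 4: at line 1 remove [dgu] add [gnqaj,sfj] -> 5 lines: lee gnqaj sfj uugic oiz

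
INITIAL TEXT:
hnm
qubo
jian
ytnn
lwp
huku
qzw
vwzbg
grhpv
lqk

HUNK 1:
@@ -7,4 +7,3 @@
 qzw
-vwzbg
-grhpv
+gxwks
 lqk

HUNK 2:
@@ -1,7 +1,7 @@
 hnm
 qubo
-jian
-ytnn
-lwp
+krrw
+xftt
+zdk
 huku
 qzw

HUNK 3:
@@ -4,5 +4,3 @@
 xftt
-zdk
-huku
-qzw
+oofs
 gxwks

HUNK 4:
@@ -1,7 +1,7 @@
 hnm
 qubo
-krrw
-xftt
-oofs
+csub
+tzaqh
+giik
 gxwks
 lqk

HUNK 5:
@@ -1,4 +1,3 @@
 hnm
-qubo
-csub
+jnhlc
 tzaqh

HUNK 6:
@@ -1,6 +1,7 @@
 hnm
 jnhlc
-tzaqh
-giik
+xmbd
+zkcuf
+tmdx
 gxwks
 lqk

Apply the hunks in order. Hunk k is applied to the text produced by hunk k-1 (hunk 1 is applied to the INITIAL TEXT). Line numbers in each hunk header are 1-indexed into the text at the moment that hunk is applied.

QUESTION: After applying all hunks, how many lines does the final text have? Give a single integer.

Answer: 7

Derivation:
Hunk 1: at line 7 remove [vwzbg,grhpv] add [gxwks] -> 9 lines: hnm qubo jian ytnn lwp huku qzw gxwks lqk
Hunk 2: at line 1 remove [jian,ytnn,lwp] add [krrw,xftt,zdk] -> 9 lines: hnm qubo krrw xftt zdk huku qzw gxwks lqk
Hunk 3: at line 4 remove [zdk,huku,qzw] add [oofs] -> 7 lines: hnm qubo krrw xftt oofs gxwks lqk
Hunk 4: at line 1 remove [krrw,xftt,oofs] add [csub,tzaqh,giik] -> 7 lines: hnm qubo csub tzaqh giik gxwks lqk
Hunk 5: at line 1 remove [qubo,csub] add [jnhlc] -> 6 lines: hnm jnhlc tzaqh giik gxwks lqk
Hunk 6: at line 1 remove [tzaqh,giik] add [xmbd,zkcuf,tmdx] -> 7 lines: hnm jnhlc xmbd zkcuf tmdx gxwks lqk
Final line count: 7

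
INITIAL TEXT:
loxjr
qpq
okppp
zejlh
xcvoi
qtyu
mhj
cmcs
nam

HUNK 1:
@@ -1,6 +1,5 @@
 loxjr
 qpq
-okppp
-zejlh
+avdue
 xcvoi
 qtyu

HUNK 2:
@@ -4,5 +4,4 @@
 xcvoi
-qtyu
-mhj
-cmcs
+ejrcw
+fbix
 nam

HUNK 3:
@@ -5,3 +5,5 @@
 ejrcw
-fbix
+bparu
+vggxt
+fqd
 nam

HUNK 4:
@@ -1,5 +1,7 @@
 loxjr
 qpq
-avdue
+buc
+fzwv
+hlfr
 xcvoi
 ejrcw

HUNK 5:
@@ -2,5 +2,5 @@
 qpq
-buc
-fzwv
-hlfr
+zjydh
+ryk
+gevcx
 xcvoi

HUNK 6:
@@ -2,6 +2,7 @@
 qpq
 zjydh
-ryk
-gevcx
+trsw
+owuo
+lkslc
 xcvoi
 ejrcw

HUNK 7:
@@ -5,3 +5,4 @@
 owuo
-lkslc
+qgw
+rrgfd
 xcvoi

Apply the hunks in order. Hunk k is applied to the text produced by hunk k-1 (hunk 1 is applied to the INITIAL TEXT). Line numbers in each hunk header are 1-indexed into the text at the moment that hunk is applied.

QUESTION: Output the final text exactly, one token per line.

Answer: loxjr
qpq
zjydh
trsw
owuo
qgw
rrgfd
xcvoi
ejrcw
bparu
vggxt
fqd
nam

Derivation:
Hunk 1: at line 1 remove [okppp,zejlh] add [avdue] -> 8 lines: loxjr qpq avdue xcvoi qtyu mhj cmcs nam
Hunk 2: at line 4 remove [qtyu,mhj,cmcs] add [ejrcw,fbix] -> 7 lines: loxjr qpq avdue xcvoi ejrcw fbix nam
Hunk 3: at line 5 remove [fbix] add [bparu,vggxt,fqd] -> 9 lines: loxjr qpq avdue xcvoi ejrcw bparu vggxt fqd nam
Hunk 4: at line 1 remove [avdue] add [buc,fzwv,hlfr] -> 11 lines: loxjr qpq buc fzwv hlfr xcvoi ejrcw bparu vggxt fqd nam
Hunk 5: at line 2 remove [buc,fzwv,hlfr] add [zjydh,ryk,gevcx] -> 11 lines: loxjr qpq zjydh ryk gevcx xcvoi ejrcw bparu vggxt fqd nam
Hunk 6: at line 2 remove [ryk,gevcx] add [trsw,owuo,lkslc] -> 12 lines: loxjr qpq zjydh trsw owuo lkslc xcvoi ejrcw bparu vggxt fqd nam
Hunk 7: at line 5 remove [lkslc] add [qgw,rrgfd] -> 13 lines: loxjr qpq zjydh trsw owuo qgw rrgfd xcvoi ejrcw bparu vggxt fqd nam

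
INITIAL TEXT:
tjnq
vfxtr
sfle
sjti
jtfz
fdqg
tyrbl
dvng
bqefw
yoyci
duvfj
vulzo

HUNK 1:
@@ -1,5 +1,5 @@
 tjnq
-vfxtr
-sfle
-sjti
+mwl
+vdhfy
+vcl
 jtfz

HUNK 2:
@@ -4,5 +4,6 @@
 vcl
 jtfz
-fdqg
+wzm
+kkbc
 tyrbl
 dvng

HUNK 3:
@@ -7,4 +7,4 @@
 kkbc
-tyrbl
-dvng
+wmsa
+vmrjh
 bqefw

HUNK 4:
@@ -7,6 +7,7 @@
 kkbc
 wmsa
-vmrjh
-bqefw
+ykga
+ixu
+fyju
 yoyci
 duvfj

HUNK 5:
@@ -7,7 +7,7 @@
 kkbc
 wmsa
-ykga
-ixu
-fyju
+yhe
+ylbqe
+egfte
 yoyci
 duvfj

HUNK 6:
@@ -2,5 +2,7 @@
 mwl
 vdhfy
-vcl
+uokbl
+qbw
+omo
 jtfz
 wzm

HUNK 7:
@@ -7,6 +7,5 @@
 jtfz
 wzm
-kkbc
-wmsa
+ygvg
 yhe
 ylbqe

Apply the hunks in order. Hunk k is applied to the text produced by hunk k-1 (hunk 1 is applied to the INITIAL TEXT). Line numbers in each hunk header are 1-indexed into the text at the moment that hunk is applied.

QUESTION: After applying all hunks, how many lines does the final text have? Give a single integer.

Answer: 15

Derivation:
Hunk 1: at line 1 remove [vfxtr,sfle,sjti] add [mwl,vdhfy,vcl] -> 12 lines: tjnq mwl vdhfy vcl jtfz fdqg tyrbl dvng bqefw yoyci duvfj vulzo
Hunk 2: at line 4 remove [fdqg] add [wzm,kkbc] -> 13 lines: tjnq mwl vdhfy vcl jtfz wzm kkbc tyrbl dvng bqefw yoyci duvfj vulzo
Hunk 3: at line 7 remove [tyrbl,dvng] add [wmsa,vmrjh] -> 13 lines: tjnq mwl vdhfy vcl jtfz wzm kkbc wmsa vmrjh bqefw yoyci duvfj vulzo
Hunk 4: at line 7 remove [vmrjh,bqefw] add [ykga,ixu,fyju] -> 14 lines: tjnq mwl vdhfy vcl jtfz wzm kkbc wmsa ykga ixu fyju yoyci duvfj vulzo
Hunk 5: at line 7 remove [ykga,ixu,fyju] add [yhe,ylbqe,egfte] -> 14 lines: tjnq mwl vdhfy vcl jtfz wzm kkbc wmsa yhe ylbqe egfte yoyci duvfj vulzo
Hunk 6: at line 2 remove [vcl] add [uokbl,qbw,omo] -> 16 lines: tjnq mwl vdhfy uokbl qbw omo jtfz wzm kkbc wmsa yhe ylbqe egfte yoyci duvfj vulzo
Hunk 7: at line 7 remove [kkbc,wmsa] add [ygvg] -> 15 lines: tjnq mwl vdhfy uokbl qbw omo jtfz wzm ygvg yhe ylbqe egfte yoyci duvfj vulzo
Final line count: 15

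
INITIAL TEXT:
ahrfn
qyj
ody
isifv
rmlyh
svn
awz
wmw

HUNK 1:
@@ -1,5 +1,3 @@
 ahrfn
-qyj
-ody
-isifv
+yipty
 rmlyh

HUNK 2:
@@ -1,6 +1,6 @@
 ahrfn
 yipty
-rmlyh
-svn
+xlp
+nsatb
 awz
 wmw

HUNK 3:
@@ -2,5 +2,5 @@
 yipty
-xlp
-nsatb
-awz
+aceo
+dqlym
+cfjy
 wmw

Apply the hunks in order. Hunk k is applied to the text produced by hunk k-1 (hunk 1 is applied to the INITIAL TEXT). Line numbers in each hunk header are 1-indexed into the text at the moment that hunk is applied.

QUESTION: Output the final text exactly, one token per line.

Answer: ahrfn
yipty
aceo
dqlym
cfjy
wmw

Derivation:
Hunk 1: at line 1 remove [qyj,ody,isifv] add [yipty] -> 6 lines: ahrfn yipty rmlyh svn awz wmw
Hunk 2: at line 1 remove [rmlyh,svn] add [xlp,nsatb] -> 6 lines: ahrfn yipty xlp nsatb awz wmw
Hunk 3: at line 2 remove [xlp,nsatb,awz] add [aceo,dqlym,cfjy] -> 6 lines: ahrfn yipty aceo dqlym cfjy wmw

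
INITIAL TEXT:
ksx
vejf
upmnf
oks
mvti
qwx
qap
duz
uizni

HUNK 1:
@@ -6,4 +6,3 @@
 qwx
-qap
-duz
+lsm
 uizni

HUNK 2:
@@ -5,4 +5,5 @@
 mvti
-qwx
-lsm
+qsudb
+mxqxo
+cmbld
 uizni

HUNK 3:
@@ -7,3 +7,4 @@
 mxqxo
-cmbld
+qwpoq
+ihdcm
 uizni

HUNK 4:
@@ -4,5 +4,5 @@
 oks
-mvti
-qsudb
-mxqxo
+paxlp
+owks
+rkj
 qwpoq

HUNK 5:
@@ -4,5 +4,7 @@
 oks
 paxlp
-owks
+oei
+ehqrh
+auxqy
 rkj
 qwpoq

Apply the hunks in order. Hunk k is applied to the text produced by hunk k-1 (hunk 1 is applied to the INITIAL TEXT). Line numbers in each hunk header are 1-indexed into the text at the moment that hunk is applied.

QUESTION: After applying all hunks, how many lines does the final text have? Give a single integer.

Answer: 12

Derivation:
Hunk 1: at line 6 remove [qap,duz] add [lsm] -> 8 lines: ksx vejf upmnf oks mvti qwx lsm uizni
Hunk 2: at line 5 remove [qwx,lsm] add [qsudb,mxqxo,cmbld] -> 9 lines: ksx vejf upmnf oks mvti qsudb mxqxo cmbld uizni
Hunk 3: at line 7 remove [cmbld] add [qwpoq,ihdcm] -> 10 lines: ksx vejf upmnf oks mvti qsudb mxqxo qwpoq ihdcm uizni
Hunk 4: at line 4 remove [mvti,qsudb,mxqxo] add [paxlp,owks,rkj] -> 10 lines: ksx vejf upmnf oks paxlp owks rkj qwpoq ihdcm uizni
Hunk 5: at line 4 remove [owks] add [oei,ehqrh,auxqy] -> 12 lines: ksx vejf upmnf oks paxlp oei ehqrh auxqy rkj qwpoq ihdcm uizni
Final line count: 12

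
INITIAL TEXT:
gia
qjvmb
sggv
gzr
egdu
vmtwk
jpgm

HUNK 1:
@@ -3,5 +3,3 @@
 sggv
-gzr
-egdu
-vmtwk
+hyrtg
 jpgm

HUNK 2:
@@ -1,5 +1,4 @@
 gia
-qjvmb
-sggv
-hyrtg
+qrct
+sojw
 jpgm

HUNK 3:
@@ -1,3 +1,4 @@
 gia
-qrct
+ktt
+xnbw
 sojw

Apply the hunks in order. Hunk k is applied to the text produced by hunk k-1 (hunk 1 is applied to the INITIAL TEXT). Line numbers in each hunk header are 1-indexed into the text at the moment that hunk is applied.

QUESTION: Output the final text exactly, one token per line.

Hunk 1: at line 3 remove [gzr,egdu,vmtwk] add [hyrtg] -> 5 lines: gia qjvmb sggv hyrtg jpgm
Hunk 2: at line 1 remove [qjvmb,sggv,hyrtg] add [qrct,sojw] -> 4 lines: gia qrct sojw jpgm
Hunk 3: at line 1 remove [qrct] add [ktt,xnbw] -> 5 lines: gia ktt xnbw sojw jpgm

Answer: gia
ktt
xnbw
sojw
jpgm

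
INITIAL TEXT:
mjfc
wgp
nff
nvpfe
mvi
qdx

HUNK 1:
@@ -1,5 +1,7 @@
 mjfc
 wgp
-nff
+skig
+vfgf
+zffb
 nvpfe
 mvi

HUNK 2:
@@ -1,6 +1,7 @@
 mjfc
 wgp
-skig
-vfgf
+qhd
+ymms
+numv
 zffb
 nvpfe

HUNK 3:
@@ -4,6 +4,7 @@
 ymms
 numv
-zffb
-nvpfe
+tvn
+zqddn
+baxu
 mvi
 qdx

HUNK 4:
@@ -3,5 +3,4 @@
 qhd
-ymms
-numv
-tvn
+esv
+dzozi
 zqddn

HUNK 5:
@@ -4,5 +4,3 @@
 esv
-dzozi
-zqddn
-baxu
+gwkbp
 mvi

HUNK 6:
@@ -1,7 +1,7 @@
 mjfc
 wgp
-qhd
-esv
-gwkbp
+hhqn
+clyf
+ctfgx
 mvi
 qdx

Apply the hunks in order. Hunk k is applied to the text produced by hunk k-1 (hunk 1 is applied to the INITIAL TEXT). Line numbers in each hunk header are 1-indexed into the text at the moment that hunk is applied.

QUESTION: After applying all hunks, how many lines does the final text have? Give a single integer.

Answer: 7

Derivation:
Hunk 1: at line 1 remove [nff] add [skig,vfgf,zffb] -> 8 lines: mjfc wgp skig vfgf zffb nvpfe mvi qdx
Hunk 2: at line 1 remove [skig,vfgf] add [qhd,ymms,numv] -> 9 lines: mjfc wgp qhd ymms numv zffb nvpfe mvi qdx
Hunk 3: at line 4 remove [zffb,nvpfe] add [tvn,zqddn,baxu] -> 10 lines: mjfc wgp qhd ymms numv tvn zqddn baxu mvi qdx
Hunk 4: at line 3 remove [ymms,numv,tvn] add [esv,dzozi] -> 9 lines: mjfc wgp qhd esv dzozi zqddn baxu mvi qdx
Hunk 5: at line 4 remove [dzozi,zqddn,baxu] add [gwkbp] -> 7 lines: mjfc wgp qhd esv gwkbp mvi qdx
Hunk 6: at line 1 remove [qhd,esv,gwkbp] add [hhqn,clyf,ctfgx] -> 7 lines: mjfc wgp hhqn clyf ctfgx mvi qdx
Final line count: 7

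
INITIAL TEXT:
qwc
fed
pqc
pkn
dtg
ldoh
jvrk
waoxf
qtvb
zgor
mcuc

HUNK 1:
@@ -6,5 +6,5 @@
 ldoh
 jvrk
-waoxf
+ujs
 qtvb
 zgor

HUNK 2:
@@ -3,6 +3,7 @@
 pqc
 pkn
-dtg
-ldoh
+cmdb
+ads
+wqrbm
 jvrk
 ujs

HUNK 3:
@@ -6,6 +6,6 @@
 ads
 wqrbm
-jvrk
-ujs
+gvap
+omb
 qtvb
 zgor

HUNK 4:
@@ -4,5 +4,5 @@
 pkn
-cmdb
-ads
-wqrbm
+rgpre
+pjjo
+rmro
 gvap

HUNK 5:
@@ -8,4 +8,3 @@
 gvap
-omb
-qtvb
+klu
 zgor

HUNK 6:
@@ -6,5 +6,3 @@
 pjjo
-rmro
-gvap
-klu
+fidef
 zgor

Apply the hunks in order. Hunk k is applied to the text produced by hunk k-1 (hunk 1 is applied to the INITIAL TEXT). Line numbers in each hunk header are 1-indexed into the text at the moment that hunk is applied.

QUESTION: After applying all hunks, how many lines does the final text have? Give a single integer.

Answer: 9

Derivation:
Hunk 1: at line 6 remove [waoxf] add [ujs] -> 11 lines: qwc fed pqc pkn dtg ldoh jvrk ujs qtvb zgor mcuc
Hunk 2: at line 3 remove [dtg,ldoh] add [cmdb,ads,wqrbm] -> 12 lines: qwc fed pqc pkn cmdb ads wqrbm jvrk ujs qtvb zgor mcuc
Hunk 3: at line 6 remove [jvrk,ujs] add [gvap,omb] -> 12 lines: qwc fed pqc pkn cmdb ads wqrbm gvap omb qtvb zgor mcuc
Hunk 4: at line 4 remove [cmdb,ads,wqrbm] add [rgpre,pjjo,rmro] -> 12 lines: qwc fed pqc pkn rgpre pjjo rmro gvap omb qtvb zgor mcuc
Hunk 5: at line 8 remove [omb,qtvb] add [klu] -> 11 lines: qwc fed pqc pkn rgpre pjjo rmro gvap klu zgor mcuc
Hunk 6: at line 6 remove [rmro,gvap,klu] add [fidef] -> 9 lines: qwc fed pqc pkn rgpre pjjo fidef zgor mcuc
Final line count: 9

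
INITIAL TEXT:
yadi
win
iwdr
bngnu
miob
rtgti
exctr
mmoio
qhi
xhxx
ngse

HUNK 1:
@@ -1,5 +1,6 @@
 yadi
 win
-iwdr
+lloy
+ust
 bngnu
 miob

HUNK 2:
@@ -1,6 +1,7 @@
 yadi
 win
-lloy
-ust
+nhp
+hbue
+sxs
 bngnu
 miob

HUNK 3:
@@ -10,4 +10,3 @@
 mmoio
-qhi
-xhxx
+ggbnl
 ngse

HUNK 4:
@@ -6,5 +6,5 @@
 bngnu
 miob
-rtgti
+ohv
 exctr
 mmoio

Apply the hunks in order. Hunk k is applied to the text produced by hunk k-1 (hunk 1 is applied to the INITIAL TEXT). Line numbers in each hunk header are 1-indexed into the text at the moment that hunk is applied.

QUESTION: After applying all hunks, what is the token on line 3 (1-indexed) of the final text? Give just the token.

Hunk 1: at line 1 remove [iwdr] add [lloy,ust] -> 12 lines: yadi win lloy ust bngnu miob rtgti exctr mmoio qhi xhxx ngse
Hunk 2: at line 1 remove [lloy,ust] add [nhp,hbue,sxs] -> 13 lines: yadi win nhp hbue sxs bngnu miob rtgti exctr mmoio qhi xhxx ngse
Hunk 3: at line 10 remove [qhi,xhxx] add [ggbnl] -> 12 lines: yadi win nhp hbue sxs bngnu miob rtgti exctr mmoio ggbnl ngse
Hunk 4: at line 6 remove [rtgti] add [ohv] -> 12 lines: yadi win nhp hbue sxs bngnu miob ohv exctr mmoio ggbnl ngse
Final line 3: nhp

Answer: nhp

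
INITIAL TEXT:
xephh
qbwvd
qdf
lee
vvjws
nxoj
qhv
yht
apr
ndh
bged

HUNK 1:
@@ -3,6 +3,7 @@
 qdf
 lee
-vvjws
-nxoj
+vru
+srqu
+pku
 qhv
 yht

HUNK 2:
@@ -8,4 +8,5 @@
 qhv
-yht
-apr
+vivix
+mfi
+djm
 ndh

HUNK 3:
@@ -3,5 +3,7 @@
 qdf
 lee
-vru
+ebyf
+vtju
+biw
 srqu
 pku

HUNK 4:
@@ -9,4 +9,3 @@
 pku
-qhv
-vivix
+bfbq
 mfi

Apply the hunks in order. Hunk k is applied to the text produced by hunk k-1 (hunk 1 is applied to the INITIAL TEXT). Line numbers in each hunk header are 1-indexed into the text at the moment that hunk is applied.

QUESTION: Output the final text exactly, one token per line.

Hunk 1: at line 3 remove [vvjws,nxoj] add [vru,srqu,pku] -> 12 lines: xephh qbwvd qdf lee vru srqu pku qhv yht apr ndh bged
Hunk 2: at line 8 remove [yht,apr] add [vivix,mfi,djm] -> 13 lines: xephh qbwvd qdf lee vru srqu pku qhv vivix mfi djm ndh bged
Hunk 3: at line 3 remove [vru] add [ebyf,vtju,biw] -> 15 lines: xephh qbwvd qdf lee ebyf vtju biw srqu pku qhv vivix mfi djm ndh bged
Hunk 4: at line 9 remove [qhv,vivix] add [bfbq] -> 14 lines: xephh qbwvd qdf lee ebyf vtju biw srqu pku bfbq mfi djm ndh bged

Answer: xephh
qbwvd
qdf
lee
ebyf
vtju
biw
srqu
pku
bfbq
mfi
djm
ndh
bged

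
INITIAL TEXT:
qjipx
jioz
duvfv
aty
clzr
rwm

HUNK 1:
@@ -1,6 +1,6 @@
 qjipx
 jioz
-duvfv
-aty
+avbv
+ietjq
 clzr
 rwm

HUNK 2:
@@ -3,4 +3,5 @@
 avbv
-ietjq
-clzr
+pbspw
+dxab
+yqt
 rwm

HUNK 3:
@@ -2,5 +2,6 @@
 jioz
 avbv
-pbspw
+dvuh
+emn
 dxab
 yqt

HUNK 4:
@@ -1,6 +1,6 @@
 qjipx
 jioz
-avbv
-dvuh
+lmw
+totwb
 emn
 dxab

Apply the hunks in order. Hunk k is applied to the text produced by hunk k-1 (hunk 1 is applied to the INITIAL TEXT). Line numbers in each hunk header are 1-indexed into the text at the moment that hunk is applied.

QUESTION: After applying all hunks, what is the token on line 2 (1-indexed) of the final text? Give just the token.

Hunk 1: at line 1 remove [duvfv,aty] add [avbv,ietjq] -> 6 lines: qjipx jioz avbv ietjq clzr rwm
Hunk 2: at line 3 remove [ietjq,clzr] add [pbspw,dxab,yqt] -> 7 lines: qjipx jioz avbv pbspw dxab yqt rwm
Hunk 3: at line 2 remove [pbspw] add [dvuh,emn] -> 8 lines: qjipx jioz avbv dvuh emn dxab yqt rwm
Hunk 4: at line 1 remove [avbv,dvuh] add [lmw,totwb] -> 8 lines: qjipx jioz lmw totwb emn dxab yqt rwm
Final line 2: jioz

Answer: jioz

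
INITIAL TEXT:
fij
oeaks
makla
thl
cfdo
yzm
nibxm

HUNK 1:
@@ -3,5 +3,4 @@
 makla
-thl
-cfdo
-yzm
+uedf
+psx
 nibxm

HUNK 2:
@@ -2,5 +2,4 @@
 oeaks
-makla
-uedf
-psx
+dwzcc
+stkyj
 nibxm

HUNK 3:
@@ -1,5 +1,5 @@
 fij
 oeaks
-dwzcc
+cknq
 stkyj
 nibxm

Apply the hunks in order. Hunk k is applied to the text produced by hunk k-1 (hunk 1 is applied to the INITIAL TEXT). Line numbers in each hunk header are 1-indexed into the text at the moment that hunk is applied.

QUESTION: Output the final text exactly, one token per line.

Answer: fij
oeaks
cknq
stkyj
nibxm

Derivation:
Hunk 1: at line 3 remove [thl,cfdo,yzm] add [uedf,psx] -> 6 lines: fij oeaks makla uedf psx nibxm
Hunk 2: at line 2 remove [makla,uedf,psx] add [dwzcc,stkyj] -> 5 lines: fij oeaks dwzcc stkyj nibxm
Hunk 3: at line 1 remove [dwzcc] add [cknq] -> 5 lines: fij oeaks cknq stkyj nibxm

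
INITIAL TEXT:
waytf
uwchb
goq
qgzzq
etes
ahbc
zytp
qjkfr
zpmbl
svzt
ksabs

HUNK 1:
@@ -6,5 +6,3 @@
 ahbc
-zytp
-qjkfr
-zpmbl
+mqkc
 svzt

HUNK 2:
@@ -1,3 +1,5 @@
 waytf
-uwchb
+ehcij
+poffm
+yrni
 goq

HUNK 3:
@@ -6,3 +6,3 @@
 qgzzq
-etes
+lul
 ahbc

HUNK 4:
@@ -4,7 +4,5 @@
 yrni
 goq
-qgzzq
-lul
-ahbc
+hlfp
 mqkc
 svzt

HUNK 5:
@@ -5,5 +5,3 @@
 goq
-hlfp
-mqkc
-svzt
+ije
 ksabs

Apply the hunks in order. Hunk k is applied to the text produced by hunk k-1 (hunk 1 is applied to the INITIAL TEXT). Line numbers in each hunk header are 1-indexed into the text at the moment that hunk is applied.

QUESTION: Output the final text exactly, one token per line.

Answer: waytf
ehcij
poffm
yrni
goq
ije
ksabs

Derivation:
Hunk 1: at line 6 remove [zytp,qjkfr,zpmbl] add [mqkc] -> 9 lines: waytf uwchb goq qgzzq etes ahbc mqkc svzt ksabs
Hunk 2: at line 1 remove [uwchb] add [ehcij,poffm,yrni] -> 11 lines: waytf ehcij poffm yrni goq qgzzq etes ahbc mqkc svzt ksabs
Hunk 3: at line 6 remove [etes] add [lul] -> 11 lines: waytf ehcij poffm yrni goq qgzzq lul ahbc mqkc svzt ksabs
Hunk 4: at line 4 remove [qgzzq,lul,ahbc] add [hlfp] -> 9 lines: waytf ehcij poffm yrni goq hlfp mqkc svzt ksabs
Hunk 5: at line 5 remove [hlfp,mqkc,svzt] add [ije] -> 7 lines: waytf ehcij poffm yrni goq ije ksabs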